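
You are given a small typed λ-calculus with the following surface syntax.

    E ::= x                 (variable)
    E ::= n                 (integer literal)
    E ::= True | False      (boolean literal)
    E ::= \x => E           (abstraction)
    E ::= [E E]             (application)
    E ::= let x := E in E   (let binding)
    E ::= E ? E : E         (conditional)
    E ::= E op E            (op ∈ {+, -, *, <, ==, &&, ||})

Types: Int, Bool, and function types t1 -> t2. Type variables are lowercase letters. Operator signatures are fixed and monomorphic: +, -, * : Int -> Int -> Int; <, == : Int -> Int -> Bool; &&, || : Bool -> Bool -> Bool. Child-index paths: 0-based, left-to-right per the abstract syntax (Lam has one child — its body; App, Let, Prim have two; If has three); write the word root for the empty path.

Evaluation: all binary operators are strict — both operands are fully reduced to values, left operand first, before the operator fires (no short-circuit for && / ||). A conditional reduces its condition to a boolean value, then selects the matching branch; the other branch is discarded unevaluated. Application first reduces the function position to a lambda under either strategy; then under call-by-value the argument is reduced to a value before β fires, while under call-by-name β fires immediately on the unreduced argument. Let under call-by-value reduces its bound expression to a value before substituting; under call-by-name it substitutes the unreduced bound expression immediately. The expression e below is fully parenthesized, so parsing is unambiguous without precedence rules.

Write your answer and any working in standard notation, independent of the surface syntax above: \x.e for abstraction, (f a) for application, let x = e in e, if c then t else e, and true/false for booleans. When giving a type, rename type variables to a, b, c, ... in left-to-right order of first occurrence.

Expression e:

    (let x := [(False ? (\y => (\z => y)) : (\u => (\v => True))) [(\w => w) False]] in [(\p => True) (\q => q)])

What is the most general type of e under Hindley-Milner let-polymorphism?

Answer: Bool

Trace:
  unify Bool ~ Bool
y : a
\z._ : b -> a
\y._ : a -> b -> a
\v._ : d -> Bool
\u._ : c -> d -> Bool
  unify a -> b -> a ~ c -> d -> Bool
  unify a ~ c
  unify b -> c ~ d -> Bool
  unify b ~ d
  unify c ~ Bool
w : e
\w._ : e -> e
  unify e -> e ~ Bool -> f
  unify e ~ Bool
  unify Bool ~ f
_ _ : Bool
  unify Bool -> d -> Bool ~ Bool -> g
  unify Bool ~ Bool
  unify d -> Bool ~ g
_ _ : d -> Bool
let x : forall. d -> Bool
\p._ : h -> Bool
q : i
\q._ : i -> i
  unify h -> Bool ~ (i -> i) -> j
  unify h ~ i -> i
  unify Bool ~ j
_ _ : Bool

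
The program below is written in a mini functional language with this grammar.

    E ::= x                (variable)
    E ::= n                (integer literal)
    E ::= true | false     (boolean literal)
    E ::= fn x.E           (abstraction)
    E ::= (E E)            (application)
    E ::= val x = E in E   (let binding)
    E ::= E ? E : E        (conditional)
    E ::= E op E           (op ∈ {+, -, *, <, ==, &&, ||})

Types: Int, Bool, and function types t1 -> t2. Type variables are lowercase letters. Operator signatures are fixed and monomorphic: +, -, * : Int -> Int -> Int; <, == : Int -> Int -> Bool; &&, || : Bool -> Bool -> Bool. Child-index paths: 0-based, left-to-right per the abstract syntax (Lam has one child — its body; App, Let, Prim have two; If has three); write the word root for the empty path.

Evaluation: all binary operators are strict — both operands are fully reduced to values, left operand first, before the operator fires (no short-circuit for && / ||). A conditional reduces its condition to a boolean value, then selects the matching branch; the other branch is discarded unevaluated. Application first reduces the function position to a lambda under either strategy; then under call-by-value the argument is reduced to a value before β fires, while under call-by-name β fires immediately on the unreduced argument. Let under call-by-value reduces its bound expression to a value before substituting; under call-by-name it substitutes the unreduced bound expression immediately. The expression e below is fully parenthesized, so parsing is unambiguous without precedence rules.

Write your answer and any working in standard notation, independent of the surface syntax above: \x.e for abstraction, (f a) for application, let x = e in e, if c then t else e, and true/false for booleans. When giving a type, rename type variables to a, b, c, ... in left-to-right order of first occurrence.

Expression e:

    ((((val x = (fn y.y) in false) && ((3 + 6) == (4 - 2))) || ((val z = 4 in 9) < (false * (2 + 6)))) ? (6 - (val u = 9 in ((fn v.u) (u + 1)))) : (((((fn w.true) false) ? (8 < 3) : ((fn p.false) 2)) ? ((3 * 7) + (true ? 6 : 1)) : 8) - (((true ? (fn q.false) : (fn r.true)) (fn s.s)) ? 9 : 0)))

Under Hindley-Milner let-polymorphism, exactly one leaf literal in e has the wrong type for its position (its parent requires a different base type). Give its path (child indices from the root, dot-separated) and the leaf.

Trace:
y : a
\y._ : a -> a
let x : forall. a -> a
  unify Bool ~ Bool
  unify Int ~ Int
  unify Int ~ Int
  unify Int ~ Int
  unify Int ~ Int
  unify Int ~ Int
  unify Int ~ Int
  unify Bool ~ Bool
  unify Bool ~ Bool
let z : Int
  unify Int ~ Int
  unify Bool ~ Int
  FAIL: mismatch Bool ~ Int

Answer: 0.1.1.0 : false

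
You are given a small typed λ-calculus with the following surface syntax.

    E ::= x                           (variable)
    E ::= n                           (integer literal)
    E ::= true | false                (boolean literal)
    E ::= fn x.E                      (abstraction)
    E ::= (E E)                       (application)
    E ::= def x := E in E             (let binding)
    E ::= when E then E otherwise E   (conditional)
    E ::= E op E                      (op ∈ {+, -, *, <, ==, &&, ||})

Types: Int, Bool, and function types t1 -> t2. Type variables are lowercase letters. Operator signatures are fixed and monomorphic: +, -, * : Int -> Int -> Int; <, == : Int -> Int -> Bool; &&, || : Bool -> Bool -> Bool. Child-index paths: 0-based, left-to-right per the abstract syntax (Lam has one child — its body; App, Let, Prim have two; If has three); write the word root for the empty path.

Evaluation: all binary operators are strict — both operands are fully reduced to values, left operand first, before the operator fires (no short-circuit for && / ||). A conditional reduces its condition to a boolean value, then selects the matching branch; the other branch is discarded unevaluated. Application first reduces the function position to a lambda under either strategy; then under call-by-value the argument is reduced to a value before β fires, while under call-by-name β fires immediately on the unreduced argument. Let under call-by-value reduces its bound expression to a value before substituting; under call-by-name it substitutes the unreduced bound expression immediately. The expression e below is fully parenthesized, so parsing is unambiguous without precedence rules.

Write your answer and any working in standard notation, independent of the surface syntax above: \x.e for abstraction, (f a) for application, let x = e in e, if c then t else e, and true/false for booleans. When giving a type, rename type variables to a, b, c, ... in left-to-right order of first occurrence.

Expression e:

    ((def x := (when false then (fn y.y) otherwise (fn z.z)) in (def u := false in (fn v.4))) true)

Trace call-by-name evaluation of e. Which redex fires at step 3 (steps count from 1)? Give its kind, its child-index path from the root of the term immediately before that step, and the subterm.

Answer: beta at root : ((\v.4) true)

Trace:
step 0: ((let x = (if false then (\y.y) else (\z.z)) in (let u = false in (\v.4))) true)
step 1: [let@0] ((let u = false in (\v.4)) true)
step 2: [let@0] ((\v.4) true)
step 3: [beta@root] 4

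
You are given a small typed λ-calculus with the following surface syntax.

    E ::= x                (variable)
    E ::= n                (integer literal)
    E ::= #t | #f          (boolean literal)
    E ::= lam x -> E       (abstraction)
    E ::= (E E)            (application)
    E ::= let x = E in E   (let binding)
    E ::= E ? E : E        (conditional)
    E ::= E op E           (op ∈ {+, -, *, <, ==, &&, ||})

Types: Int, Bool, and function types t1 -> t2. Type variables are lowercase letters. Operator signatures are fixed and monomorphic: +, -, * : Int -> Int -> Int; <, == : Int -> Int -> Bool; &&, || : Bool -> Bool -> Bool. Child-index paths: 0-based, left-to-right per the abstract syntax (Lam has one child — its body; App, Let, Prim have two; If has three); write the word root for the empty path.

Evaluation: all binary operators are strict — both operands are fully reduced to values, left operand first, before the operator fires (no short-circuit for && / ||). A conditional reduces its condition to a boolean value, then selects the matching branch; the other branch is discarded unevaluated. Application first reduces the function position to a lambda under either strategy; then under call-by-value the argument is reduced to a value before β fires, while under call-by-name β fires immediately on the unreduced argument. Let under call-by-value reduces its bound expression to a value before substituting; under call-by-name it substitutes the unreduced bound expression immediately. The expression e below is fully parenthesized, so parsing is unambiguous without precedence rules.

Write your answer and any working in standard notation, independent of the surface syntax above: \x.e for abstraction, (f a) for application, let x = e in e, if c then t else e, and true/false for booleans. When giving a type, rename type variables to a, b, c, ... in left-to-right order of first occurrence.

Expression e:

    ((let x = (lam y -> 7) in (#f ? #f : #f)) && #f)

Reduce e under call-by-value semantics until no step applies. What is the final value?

Answer: false

Working:
step 0: ((let x = (\y.7) in (if false then false else false)) && false)
step 1: [let@0] ((if false then false else false) && false)
step 2: [if@0] (false && false)
step 3: [delta@root] false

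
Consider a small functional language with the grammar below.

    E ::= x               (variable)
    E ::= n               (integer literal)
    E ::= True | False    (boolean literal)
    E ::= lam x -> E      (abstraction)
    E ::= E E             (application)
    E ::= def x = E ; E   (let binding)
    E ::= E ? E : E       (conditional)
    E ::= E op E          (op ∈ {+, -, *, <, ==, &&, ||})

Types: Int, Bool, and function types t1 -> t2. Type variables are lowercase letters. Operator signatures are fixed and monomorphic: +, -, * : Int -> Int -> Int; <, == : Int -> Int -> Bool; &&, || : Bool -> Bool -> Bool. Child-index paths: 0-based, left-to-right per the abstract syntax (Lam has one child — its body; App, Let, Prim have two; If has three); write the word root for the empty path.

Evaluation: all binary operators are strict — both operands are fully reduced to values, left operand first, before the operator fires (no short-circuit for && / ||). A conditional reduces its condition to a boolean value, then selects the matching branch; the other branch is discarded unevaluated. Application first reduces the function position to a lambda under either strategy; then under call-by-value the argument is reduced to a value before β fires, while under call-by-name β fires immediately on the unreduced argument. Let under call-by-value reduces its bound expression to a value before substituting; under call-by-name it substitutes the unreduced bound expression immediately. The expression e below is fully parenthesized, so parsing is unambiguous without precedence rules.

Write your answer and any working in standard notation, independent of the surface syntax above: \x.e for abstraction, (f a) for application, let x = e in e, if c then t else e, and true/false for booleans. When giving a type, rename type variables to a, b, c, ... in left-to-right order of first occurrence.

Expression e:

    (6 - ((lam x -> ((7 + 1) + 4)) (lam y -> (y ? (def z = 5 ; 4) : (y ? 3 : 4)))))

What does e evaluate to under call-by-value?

Working:
step 0: (6 - ((\x.((7 + 1) + 4)) (\y.(if y then (let z = 5 in 4) else (if y then 3 else 4)))))
step 1: [beta@1] (6 - ((7 + 1) + 4))
step 2: [delta@1.0] (6 - (8 + 4))
step 3: [delta@1] (6 - 12)
step 4: [delta@root] -6

Answer: -6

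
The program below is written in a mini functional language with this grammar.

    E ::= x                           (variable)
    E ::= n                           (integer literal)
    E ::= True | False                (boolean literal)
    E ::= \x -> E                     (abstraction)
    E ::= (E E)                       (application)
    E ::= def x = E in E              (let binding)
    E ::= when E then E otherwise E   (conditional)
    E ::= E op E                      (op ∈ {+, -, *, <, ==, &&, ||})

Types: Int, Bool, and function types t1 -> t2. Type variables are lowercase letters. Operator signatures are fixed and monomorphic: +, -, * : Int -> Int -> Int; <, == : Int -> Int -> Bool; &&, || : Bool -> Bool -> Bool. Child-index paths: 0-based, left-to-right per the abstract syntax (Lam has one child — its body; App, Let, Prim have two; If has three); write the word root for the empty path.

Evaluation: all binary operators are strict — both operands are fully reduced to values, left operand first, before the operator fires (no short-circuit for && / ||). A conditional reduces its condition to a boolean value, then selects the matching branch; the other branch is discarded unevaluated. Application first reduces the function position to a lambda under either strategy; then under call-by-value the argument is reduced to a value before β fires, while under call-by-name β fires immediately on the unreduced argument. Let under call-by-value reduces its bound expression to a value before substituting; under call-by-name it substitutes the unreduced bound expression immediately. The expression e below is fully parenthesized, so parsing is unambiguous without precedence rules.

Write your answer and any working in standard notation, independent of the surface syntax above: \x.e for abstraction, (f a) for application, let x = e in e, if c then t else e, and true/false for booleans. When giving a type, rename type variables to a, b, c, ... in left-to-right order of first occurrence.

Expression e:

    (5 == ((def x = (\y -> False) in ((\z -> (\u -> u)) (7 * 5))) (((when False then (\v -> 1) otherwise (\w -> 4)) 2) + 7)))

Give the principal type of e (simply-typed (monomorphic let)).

Answer: Bool

Derivation:
  unify Int ~ Int
\y._ : a -> Bool
let x : a -> Bool
u : c
\u._ : c -> c
\z._ : b -> c -> c
  unify Int ~ Int
  unify Int ~ Int
  unify b -> c -> c ~ Int -> d
  unify b ~ Int
  unify c -> c ~ d
_ _ : c -> c
  unify Bool ~ Bool
\v._ : e -> Int
\w._ : f -> Int
  unify e -> Int ~ f -> Int
  unify e ~ f
  unify Int ~ Int
  unify f -> Int ~ Int -> g
  unify f ~ Int
  unify Int ~ g
_ _ : Int
  unify Int ~ Int
  unify Int ~ Int
  unify c -> c ~ Int -> h
  unify c ~ Int
  unify Int ~ h
_ _ : Int
  unify Int ~ Int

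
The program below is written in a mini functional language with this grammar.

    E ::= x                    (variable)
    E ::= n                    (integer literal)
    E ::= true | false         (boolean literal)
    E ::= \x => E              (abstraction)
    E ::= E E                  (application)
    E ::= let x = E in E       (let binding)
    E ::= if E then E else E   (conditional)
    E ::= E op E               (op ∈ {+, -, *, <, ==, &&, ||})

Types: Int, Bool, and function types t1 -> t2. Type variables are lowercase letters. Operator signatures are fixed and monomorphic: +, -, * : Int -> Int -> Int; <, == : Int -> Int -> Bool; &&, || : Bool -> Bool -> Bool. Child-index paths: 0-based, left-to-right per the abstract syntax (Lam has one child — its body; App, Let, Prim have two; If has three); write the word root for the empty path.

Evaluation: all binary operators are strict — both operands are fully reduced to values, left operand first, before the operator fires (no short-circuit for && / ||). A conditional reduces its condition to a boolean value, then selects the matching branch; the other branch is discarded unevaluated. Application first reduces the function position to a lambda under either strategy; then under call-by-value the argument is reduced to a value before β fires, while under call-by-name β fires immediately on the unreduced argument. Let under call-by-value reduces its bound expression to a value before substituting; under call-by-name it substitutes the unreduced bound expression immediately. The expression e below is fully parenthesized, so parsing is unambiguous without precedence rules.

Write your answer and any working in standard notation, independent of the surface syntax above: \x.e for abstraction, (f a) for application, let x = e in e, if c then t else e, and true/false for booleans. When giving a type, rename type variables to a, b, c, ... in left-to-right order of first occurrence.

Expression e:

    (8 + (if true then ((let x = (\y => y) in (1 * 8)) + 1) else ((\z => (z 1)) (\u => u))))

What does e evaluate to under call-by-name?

Trace:
step 0: (8 + (if true then ((let x = (\y.y) in (1 * 8)) + 1) else ((\z.(z 1)) (\u.u))))
step 1: [if@1] (8 + ((let x = (\y.y) in (1 * 8)) + 1))
step 2: [let@1.0] (8 + ((1 * 8) + 1))
step 3: [delta@1.0] (8 + (8 + 1))
step 4: [delta@1] (8 + 9)
step 5: [delta@root] 17

Answer: 17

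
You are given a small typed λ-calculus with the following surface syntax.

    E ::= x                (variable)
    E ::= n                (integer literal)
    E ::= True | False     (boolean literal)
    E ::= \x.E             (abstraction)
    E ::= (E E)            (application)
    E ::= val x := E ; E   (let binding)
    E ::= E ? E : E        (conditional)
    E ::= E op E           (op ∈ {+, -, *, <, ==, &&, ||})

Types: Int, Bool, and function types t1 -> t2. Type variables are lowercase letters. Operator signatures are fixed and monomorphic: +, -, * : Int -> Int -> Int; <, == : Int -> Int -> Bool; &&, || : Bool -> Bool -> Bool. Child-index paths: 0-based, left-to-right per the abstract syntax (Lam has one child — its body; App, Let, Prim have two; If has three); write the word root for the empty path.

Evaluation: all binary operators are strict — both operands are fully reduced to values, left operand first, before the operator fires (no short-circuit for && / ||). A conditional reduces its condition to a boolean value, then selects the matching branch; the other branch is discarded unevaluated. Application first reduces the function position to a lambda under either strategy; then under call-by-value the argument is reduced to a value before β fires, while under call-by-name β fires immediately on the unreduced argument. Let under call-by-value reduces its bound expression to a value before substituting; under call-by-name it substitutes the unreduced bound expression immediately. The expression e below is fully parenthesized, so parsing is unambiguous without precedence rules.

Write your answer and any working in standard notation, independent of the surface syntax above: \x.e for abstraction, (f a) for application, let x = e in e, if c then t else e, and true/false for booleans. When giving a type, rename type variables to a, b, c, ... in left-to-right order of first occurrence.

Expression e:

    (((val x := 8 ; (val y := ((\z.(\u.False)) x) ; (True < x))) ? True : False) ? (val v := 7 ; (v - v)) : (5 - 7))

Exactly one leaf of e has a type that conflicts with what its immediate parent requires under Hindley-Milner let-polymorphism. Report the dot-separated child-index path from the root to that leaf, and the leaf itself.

Working:
let x : Int
\u._ : b -> Bool
\z._ : a -> b -> Bool
x : Int
  unify a -> b -> Bool ~ Int -> c
  unify a ~ Int
  unify b -> Bool ~ c
_ _ : b -> Bool
let y : forall. b -> Bool
  unify Bool ~ Int
  FAIL: mismatch Bool ~ Int

Answer: 0.0.1.1.0 : true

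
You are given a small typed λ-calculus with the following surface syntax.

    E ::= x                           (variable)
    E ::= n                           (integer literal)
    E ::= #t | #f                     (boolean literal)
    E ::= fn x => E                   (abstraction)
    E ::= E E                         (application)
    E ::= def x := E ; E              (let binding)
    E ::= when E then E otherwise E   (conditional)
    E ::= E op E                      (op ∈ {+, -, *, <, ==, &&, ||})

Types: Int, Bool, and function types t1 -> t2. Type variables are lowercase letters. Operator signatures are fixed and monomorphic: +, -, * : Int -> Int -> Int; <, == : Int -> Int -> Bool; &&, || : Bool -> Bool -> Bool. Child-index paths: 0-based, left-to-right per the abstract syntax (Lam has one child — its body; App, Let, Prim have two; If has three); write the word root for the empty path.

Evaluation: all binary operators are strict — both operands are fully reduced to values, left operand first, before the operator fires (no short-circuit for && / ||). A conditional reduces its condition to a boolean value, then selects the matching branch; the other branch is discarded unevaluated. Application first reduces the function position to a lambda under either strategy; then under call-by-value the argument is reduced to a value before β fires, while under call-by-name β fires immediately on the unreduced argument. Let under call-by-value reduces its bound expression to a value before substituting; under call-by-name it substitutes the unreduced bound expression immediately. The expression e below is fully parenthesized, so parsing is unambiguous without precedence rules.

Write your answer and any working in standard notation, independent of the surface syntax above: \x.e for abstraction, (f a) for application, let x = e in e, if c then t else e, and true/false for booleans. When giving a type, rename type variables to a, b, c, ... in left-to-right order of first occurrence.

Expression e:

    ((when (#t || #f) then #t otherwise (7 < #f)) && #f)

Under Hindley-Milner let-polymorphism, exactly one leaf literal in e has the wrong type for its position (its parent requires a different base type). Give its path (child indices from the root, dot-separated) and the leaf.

Answer: 0.2.1 : false

Derivation:
  unify Bool ~ Bool
  unify Bool ~ Bool
  unify Bool ~ Bool
  unify Int ~ Int
  unify Bool ~ Int
  FAIL: mismatch Bool ~ Int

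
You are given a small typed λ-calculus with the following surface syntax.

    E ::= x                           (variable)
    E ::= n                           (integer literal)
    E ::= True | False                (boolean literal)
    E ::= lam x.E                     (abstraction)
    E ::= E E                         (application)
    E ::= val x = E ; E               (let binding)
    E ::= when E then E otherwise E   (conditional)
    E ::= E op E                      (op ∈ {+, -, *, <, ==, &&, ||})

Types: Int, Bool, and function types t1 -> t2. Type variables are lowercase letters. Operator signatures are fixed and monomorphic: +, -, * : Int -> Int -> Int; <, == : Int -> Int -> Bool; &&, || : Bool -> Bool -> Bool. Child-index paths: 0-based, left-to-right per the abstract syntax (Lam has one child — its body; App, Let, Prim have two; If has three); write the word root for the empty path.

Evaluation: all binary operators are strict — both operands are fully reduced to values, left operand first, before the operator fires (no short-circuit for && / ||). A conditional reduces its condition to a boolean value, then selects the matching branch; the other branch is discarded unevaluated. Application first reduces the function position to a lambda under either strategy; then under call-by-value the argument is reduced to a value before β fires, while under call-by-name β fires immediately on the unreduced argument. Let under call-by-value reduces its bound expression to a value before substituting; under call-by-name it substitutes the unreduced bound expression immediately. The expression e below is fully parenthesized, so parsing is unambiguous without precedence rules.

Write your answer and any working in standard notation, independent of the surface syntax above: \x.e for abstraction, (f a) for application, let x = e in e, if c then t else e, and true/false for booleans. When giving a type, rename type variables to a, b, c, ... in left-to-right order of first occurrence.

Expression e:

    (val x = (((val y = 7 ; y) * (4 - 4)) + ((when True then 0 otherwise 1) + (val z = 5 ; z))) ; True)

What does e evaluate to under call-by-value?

Trace:
step 0: (let x = (((let y = 7 in y) * (4 - 4)) + ((if true then 0 else 1) + (let z = 5 in z))) in true)
step 1: [let@0.0.0] (let x = ((7 * (4 - 4)) + ((if true then 0 else 1) + (let z = 5 in z))) in true)
step 2: [delta@0.0.1] (let x = ((7 * 0) + ((if true then 0 else 1) + (let z = 5 in z))) in true)
step 3: [delta@0.0] (let x = (0 + ((if true then 0 else 1) + (let z = 5 in z))) in true)
step 4: [if@0.1.0] (let x = (0 + (0 + (let z = 5 in z))) in true)
step 5: [let@0.1.1] (let x = (0 + (0 + 5)) in true)
step 6: [delta@0.1] (let x = (0 + 5) in true)
step 7: [delta@0] (let x = 5 in true)
step 8: [let@root] true

Answer: true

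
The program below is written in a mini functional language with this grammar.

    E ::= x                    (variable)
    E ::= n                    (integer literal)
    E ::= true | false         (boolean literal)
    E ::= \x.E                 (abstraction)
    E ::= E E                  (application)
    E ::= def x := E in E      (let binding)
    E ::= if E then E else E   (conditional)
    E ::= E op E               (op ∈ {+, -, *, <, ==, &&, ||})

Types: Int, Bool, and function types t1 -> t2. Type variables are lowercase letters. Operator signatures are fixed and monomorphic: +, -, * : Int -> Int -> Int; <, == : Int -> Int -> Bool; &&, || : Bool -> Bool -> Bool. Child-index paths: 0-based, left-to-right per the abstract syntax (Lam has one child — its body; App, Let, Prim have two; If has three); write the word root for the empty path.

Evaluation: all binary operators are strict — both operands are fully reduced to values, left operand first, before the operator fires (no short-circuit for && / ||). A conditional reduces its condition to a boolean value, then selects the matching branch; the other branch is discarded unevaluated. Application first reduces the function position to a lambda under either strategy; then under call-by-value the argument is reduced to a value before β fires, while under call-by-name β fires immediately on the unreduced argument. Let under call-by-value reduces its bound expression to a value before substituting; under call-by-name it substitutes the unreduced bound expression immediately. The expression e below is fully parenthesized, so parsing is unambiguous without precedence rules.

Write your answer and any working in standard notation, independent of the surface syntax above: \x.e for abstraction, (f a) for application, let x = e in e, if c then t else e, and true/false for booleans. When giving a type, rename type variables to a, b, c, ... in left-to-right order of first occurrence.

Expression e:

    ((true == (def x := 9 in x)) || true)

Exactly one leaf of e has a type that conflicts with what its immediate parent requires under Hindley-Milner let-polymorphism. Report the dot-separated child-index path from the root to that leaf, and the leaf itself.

Answer: 0.0 : true

Trace:
  unify Bool ~ Int
  FAIL: mismatch Bool ~ Int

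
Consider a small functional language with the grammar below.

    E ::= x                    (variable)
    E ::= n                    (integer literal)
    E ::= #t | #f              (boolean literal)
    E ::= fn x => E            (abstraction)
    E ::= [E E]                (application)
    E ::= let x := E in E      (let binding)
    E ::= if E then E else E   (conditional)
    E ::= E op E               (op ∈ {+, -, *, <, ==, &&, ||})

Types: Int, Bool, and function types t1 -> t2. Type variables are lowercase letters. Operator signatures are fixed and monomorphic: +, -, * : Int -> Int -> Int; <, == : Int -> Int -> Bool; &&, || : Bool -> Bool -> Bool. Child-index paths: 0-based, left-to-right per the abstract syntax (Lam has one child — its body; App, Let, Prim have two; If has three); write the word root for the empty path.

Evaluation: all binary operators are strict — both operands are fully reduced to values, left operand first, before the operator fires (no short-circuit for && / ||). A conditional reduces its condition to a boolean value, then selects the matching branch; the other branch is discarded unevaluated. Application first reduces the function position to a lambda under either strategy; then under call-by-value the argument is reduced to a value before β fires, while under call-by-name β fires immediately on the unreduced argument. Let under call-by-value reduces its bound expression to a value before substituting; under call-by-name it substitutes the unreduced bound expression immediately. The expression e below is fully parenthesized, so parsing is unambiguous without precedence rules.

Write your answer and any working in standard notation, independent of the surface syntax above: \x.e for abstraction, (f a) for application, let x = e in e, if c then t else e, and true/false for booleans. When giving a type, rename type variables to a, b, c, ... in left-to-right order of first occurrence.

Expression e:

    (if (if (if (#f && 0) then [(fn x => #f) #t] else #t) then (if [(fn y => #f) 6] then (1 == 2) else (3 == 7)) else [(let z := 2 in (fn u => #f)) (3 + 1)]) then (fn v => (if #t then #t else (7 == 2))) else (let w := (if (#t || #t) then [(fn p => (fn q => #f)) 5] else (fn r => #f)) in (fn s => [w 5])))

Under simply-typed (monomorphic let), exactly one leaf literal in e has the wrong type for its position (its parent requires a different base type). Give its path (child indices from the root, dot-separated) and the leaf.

Answer: 0.0.0.1 : 0

Working:
  unify Bool ~ Bool
  unify Int ~ Bool
  FAIL: mismatch Int ~ Bool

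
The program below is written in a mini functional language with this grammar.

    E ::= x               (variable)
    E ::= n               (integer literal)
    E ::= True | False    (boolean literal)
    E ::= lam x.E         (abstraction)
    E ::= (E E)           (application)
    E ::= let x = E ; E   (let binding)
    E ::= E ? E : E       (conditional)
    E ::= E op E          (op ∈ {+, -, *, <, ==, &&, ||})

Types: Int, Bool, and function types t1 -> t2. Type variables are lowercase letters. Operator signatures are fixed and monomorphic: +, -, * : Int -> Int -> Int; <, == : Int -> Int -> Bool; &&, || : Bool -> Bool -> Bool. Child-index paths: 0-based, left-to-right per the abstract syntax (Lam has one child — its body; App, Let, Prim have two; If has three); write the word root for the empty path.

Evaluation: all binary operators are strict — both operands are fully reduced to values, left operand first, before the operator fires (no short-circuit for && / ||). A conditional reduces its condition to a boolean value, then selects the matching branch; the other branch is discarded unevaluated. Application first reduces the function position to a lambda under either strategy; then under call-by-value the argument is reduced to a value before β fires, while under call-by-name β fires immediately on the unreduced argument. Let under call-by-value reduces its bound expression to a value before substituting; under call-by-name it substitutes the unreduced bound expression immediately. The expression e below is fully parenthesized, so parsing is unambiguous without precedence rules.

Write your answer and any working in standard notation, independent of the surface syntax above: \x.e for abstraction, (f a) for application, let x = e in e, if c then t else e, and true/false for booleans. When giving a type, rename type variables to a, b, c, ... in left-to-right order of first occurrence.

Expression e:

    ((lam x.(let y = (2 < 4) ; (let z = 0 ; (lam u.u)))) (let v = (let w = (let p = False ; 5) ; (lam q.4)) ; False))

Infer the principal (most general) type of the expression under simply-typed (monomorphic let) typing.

Answer: a -> a

Derivation:
  unify Int ~ Int
  unify Int ~ Int
let y : Bool
let z : Int
u : b
\u._ : b -> b
\x._ : a -> b -> b
let p : Bool
let w : Int
\q._ : c -> Int
let v : c -> Int
  unify a -> b -> b ~ Bool -> d
  unify a ~ Bool
  unify b -> b ~ d
_ _ : b -> b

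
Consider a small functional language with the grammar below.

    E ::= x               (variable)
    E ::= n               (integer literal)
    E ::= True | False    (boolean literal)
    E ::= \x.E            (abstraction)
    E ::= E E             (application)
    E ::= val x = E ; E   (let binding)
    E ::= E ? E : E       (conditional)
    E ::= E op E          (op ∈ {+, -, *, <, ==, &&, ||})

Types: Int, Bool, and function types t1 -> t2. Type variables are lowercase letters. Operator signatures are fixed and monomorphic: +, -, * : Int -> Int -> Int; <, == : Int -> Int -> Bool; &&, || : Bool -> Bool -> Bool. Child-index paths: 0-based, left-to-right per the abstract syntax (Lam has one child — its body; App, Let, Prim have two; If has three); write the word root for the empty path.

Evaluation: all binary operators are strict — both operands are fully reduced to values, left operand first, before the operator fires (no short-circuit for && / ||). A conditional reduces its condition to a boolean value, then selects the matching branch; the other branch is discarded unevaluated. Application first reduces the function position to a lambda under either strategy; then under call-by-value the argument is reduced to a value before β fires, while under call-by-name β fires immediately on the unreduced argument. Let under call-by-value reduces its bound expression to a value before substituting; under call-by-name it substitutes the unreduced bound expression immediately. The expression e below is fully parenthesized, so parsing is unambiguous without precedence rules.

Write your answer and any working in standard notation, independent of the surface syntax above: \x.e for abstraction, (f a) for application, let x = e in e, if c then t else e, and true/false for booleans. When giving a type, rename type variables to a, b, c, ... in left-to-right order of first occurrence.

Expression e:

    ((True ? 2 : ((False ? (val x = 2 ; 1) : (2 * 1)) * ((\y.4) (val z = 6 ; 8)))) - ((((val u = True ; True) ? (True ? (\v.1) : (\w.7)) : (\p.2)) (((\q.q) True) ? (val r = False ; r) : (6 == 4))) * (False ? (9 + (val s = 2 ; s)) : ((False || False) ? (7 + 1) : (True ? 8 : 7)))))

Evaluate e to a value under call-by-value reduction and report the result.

Trace:
step 0: ((if true then 2 else ((if false then (let x = 2 in 1) else (2 * 1)) * ((\y.4) (let z = 6 in 8)))) - (((if (let u = true in true) then (if true then (\v.1) else (\w.7)) else (\p.2)) (if ((\q.q) true) then (let r = false in r) else (6 == 4))) * (if false then (9 + (let s = 2 in s)) else (if (false || false) then (7 + 1) else (if true then 8 else 7)))))
step 1: [if@0] (2 - (((if (let u = true in true) then (if true then (\v.1) else (\w.7)) else (\p.2)) (if ((\q.q) true) then (let r = false in r) else (6 == 4))) * (if false then (9 + (let s = 2 in s)) else (if (false || false) then (7 + 1) else (if true then 8 else 7)))))
step 2: [let@1.0.0.0] (2 - (((if true then (if true then (\v.1) else (\w.7)) else (\p.2)) (if ((\q.q) true) then (let r = false in r) else (6 == 4))) * (if false then (9 + (let s = 2 in s)) else (if (false || false) then (7 + 1) else (if true then 8 else 7)))))
step 3: [if@1.0.0] (2 - (((if true then (\v.1) else (\w.7)) (if ((\q.q) true) then (let r = false in r) else (6 == 4))) * (if false then (9 + (let s = 2 in s)) else (if (false || false) then (7 + 1) else (if true then 8 else 7)))))
step 4: [if@1.0.0] (2 - (((\v.1) (if ((\q.q) true) then (let r = false in r) else (6 == 4))) * (if false then (9 + (let s = 2 in s)) else (if (false || false) then (7 + 1) else (if true then 8 else 7)))))
step 5: [beta@1.0.1.0] (2 - (((\v.1) (if true then (let r = false in r) else (6 == 4))) * (if false then (9 + (let s = 2 in s)) else (if (false || false) then (7 + 1) else (if true then 8 else 7)))))
step 6: [if@1.0.1] (2 - (((\v.1) (let r = false in r)) * (if false then (9 + (let s = 2 in s)) else (if (false || false) then (7 + 1) else (if true then 8 else 7)))))
step 7: [let@1.0.1] (2 - (((\v.1) false) * (if false then (9 + (let s = 2 in s)) else (if (false || false) then (7 + 1) else (if true then 8 else 7)))))
step 8: [beta@1.0] (2 - (1 * (if false then (9 + (let s = 2 in s)) else (if (false || false) then (7 + 1) else (if true then 8 else 7)))))
step 9: [if@1.1] (2 - (1 * (if (false || false) then (7 + 1) else (if true then 8 else 7))))
step 10: [delta@1.1.0] (2 - (1 * (if false then (7 + 1) else (if true then 8 else 7))))
step 11: [if@1.1] (2 - (1 * (if true then 8 else 7)))
step 12: [if@1.1] (2 - (1 * 8))
step 13: [delta@1] (2 - 8)
step 14: [delta@root] -6

Answer: -6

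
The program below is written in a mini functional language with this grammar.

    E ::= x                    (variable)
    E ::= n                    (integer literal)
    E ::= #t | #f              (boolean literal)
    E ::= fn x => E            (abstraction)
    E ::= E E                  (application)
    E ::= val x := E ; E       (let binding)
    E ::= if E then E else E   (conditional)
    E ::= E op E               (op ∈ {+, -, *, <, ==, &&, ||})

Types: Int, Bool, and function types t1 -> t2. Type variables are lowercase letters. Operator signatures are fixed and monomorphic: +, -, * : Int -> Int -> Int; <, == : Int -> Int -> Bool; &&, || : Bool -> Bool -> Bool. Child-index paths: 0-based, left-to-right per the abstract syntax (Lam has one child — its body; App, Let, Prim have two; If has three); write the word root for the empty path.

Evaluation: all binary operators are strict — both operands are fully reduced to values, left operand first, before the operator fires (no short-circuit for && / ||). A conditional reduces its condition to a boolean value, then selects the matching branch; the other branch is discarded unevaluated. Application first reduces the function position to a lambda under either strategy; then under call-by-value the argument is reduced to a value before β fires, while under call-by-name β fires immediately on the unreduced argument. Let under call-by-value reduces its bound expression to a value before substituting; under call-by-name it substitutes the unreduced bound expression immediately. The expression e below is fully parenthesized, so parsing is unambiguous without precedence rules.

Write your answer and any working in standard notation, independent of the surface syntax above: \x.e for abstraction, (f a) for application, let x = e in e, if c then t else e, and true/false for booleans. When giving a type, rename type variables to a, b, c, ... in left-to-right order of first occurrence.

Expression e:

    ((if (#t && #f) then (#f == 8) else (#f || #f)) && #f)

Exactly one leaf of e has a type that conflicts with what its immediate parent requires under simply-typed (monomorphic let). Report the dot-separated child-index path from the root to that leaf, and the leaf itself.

Answer: 0.1.0 : false

Trace:
  unify Bool ~ Bool
  unify Bool ~ Bool
  unify Bool ~ Bool
  unify Bool ~ Int
  FAIL: mismatch Bool ~ Int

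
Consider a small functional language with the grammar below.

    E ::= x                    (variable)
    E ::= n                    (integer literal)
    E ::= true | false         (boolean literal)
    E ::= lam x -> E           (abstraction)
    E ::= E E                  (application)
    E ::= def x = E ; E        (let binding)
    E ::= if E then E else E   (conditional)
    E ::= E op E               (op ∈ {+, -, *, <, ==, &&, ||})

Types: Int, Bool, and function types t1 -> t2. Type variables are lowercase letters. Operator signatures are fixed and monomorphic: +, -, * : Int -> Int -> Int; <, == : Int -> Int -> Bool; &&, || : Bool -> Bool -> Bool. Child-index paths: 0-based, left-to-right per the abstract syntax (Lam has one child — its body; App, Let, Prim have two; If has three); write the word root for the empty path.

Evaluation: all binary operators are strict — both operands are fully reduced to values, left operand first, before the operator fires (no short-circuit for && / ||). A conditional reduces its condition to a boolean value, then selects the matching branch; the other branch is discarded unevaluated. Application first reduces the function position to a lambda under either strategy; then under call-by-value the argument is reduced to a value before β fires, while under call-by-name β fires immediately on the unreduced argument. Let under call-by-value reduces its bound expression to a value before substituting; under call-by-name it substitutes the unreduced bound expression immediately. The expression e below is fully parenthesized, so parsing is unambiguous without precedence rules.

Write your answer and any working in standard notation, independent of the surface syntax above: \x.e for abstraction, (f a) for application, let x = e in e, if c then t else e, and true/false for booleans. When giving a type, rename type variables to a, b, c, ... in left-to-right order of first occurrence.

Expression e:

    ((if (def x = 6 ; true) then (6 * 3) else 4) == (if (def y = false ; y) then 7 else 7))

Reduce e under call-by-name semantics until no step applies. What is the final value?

Answer: false

Trace:
step 0: ((if (let x = 6 in true) then (6 * 3) else 4) == (if (let y = false in y) then 7 else 7))
step 1: [let@0.0] ((if true then (6 * 3) else 4) == (if (let y = false in y) then 7 else 7))
step 2: [if@0] ((6 * 3) == (if (let y = false in y) then 7 else 7))
step 3: [delta@0] (18 == (if (let y = false in y) then 7 else 7))
step 4: [let@1.0] (18 == (if false then 7 else 7))
step 5: [if@1] (18 == 7)
step 6: [delta@root] false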